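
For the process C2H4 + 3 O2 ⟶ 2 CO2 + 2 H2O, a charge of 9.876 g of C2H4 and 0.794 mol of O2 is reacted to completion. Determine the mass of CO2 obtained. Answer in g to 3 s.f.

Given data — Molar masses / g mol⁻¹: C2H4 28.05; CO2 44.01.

n(C2H4) = 9.876 / 28.05 = 0.3521 mol
n(O2) = 0.7940 mol
n/ν for C2H4 = 0.3521/1 = 0.3521
n/ν for O2 = 0.7940/3 = 0.2647
Smallest n/ν is O2 → limiting reagent.
n(CO2) = (2/3) × 0.7940 = 0.5293 mol
mass = 0.5293 × 44.01 = 23.29 g

23.3 g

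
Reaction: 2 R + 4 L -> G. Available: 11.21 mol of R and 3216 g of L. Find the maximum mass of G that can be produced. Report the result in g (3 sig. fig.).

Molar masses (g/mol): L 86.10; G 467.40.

2620 g

n(R) = 11.21 mol
n(L) = 3216 / 86.10 = 37.35 mol
n/ν → R: 5.605, L: 9.338; R is limiting.
n(G) = (1/2) × 11.21 = 5.605 mol
mass = 5.605 × 467.40 = 2620 g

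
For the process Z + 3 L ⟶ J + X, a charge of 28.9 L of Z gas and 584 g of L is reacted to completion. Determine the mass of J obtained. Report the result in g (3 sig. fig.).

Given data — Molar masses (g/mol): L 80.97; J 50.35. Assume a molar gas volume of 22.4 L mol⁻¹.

n(Z) = 28.90 / 22.4 = 1.290 mol
n(L) = 584.0 / 80.97 = 7.213 mol
n/ν for Z = 1.290/1 = 1.290
n/ν for L = 7.213/3 = 2.404
Smallest n/ν is Z → limiting reagent.
n(J) = (1/1) × 1.290 = 1.290 mol
mass = 1.290 × 50.35 = 64.95 g

65.0 g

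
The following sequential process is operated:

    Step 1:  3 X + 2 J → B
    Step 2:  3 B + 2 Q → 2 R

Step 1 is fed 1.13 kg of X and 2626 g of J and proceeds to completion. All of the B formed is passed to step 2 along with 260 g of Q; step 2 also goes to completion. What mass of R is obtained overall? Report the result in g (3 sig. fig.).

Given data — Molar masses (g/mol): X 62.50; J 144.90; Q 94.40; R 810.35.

2230 g

Step 1:
n(X) = 1.130×1000 / 62.50 = 18.08 mol
n(J) = 2626 / 144.90 = 18.12 mol
n/ν → X: 6.027, J: 9.060; X is limiting.
n(B) produced = (1/3) × 18.08 = 6.027 mol
Step 2:
n(B) available = 6.027 mol
n(Q) = 260.0 / 94.40 = 2.754 mol
n/ν → B: 2.009, Q: 1.377; Q is limiting.
n(R) = (2/2) × 2.754 = 2.754 mol
mass = 2.754 × 810.35 = 2232 g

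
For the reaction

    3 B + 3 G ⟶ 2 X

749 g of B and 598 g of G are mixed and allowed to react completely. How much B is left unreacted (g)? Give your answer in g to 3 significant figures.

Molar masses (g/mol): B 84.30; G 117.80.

n(B) = 749.0 / 84.30 = 8.885 mol
n(G) = 598.0 / 117.80 = 5.076 mol
n/ν for B = 8.885/3 = 2.962
n/ν for G = 5.076/3 = 1.692
Smallest n/ν is G → limiting reagent.
B consumed = (3/3) × 5.076 = 5.076 mol
B remaining = 8.885 − 5.076 = 3.809 mol
mass = 3.809 × 84.30 = 321.1 g

321 g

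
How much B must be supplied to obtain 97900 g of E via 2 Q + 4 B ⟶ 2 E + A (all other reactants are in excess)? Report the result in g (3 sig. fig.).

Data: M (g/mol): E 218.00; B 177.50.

n(E) = 97900 / 218.00 = 449.1 mol
n(B) = (4/2) × 449.1 = 898.2 mol
mass = 898.2 × 177.50 = 159400 g

159000 g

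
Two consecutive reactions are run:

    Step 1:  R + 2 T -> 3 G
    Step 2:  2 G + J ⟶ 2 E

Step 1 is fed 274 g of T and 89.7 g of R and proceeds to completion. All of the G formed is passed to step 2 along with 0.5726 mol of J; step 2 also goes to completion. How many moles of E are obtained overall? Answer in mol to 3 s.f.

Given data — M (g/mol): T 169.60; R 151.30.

1.15 mol

Step 1:
n(T) = 274.0 / 169.60 = 1.616 mol
n(R) = 89.70 / 151.30 = 0.5929 mol
n/ν for T = 1.616/2 = 0.8080
n/ν for R = 0.5929/1 = 0.5929
Smallest n/ν is R → limiting reagent.
n(G) produced = (3/1) × 0.5929 = 1.779 mol
Step 2:
n(G) available = 1.779 mol
n(J) = 0.5726 mol
n/ν for G = 1.779/2 = 0.8895
n/ν for J = 0.5726/1 = 0.5726
Smallest n/ν is J → limiting reagent.
n(E) = (2/1) × 0.5726 = 1.145 mol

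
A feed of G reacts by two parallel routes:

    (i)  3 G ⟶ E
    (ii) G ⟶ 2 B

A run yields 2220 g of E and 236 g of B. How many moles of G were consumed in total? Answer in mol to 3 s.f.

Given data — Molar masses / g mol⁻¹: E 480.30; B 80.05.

15.3 mol

n(E) = 2220 / 480.30 = 4.622 mol
n(B) = 236 / 80.05 = 2.948 mol
n(G) via (i) = (3/1)×4.622 = 13.87 mol
n(G) via (ii) = (1/2)×2.948 = 1.474 mol
total n(G) = 13.87 + 1.474 = 15.34 mol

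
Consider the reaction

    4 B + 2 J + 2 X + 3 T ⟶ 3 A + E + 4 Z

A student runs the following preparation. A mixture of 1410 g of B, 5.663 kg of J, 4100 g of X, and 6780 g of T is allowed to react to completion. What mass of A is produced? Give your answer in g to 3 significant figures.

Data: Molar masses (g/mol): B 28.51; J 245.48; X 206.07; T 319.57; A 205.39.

4360 g

n(B) = 1410 / 28.51 = 49.46 mol
n(J) = 5.663×1000 / 245.48 = 23.07 mol
n(X) = 4100 / 206.07 = 19.90 mol
n(T) = 6780 / 319.57 = 21.22 mol
n/ν → B: 12.37, J: 11.54, X: 9.950, T: 7.073; T is limiting.
n(A) = (3/3) × 21.22 = 21.22 mol
mass = 21.22 × 205.39 = 4358 g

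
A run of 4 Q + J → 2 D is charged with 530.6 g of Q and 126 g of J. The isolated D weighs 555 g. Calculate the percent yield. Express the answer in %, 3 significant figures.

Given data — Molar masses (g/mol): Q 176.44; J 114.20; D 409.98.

n(Q) = 530.6 / 176.44 = 3.007 mol
n(J) = 126.0 / 114.20 = 1.103 mol
n/ν → Q: 0.7518, J: 1.103; Q is limiting.
theoretical n(D) = (2/4) × 3.007 = 1.504 mol → 616.6 g
% yield = 555 / 616.6 × 100 = 90.01 %

90.0 %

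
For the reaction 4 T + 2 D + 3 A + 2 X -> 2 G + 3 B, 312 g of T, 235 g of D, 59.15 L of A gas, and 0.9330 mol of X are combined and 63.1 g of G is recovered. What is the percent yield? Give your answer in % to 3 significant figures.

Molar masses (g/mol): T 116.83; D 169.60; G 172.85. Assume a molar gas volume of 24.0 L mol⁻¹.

n(T) = 312.0 / 116.83 = 2.671 mol
n(D) = 235.0 / 169.60 = 1.386 mol
n(A) = 59.15 / 24.0 = 2.465 mol
n(X) = 0.9330 mol
n/ν → T: 0.6678, D: 0.6930, A: 0.8217, X: 0.4665; X is limiting.
theoretical n(G) = (2/2) × 0.9330 = 0.9330 mol → 161.3 g
% yield = 63.1 / 161.3 × 100 = 39.12 %

39.1 %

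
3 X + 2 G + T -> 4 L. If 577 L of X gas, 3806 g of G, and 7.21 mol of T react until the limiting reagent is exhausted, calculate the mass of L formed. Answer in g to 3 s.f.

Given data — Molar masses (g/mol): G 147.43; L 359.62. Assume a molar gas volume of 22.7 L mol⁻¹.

n(X) = 577.0 / 22.7 = 25.42 mol
n(G) = 3806 / 147.43 = 25.82 mol
n(T) = 7.210 mol
n/ν → X: 8.473, G: 12.91, T: 7.210; T is limiting.
n(L) = (4/1) × 7.210 = 28.84 mol
mass = 28.84 × 359.62 = 10370 g

10400 g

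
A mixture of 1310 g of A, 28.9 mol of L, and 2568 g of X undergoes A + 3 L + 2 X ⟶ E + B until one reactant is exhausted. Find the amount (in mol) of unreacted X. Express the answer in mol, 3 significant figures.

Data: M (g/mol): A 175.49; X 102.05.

10.2 mol

n(A) = 1310 / 175.49 = 7.465 mol
n(L) = 28.90 mol
n(X) = 2568 / 102.05 = 25.16 mol
n/ν for A = 7.465/1 = 7.465
n/ν for L = 28.90/3 = 9.633
n/ν for X = 25.16/2 = 12.58
Smallest n/ν is A → limiting reagent.
X consumed = (2/1) × 7.465 = 14.93 mol
X remaining = 25.16 − 14.93 = 10.23 mol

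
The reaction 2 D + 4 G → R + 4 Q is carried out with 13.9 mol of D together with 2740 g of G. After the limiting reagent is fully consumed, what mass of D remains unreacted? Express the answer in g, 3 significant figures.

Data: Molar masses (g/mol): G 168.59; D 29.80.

172 g

n(D) = 13.90 mol
n(G) = 2740 / 168.59 = 16.25 mol
n/ν for D = 13.90/2 = 6.950
n/ν for G = 16.25/4 = 4.063
Smallest n/ν is G → limiting reagent.
D consumed = (2/4) × 16.25 = 8.125 mol
D remaining = 13.90 − 8.125 = 5.775 mol
mass = 5.775 × 29.80 = 172.1 g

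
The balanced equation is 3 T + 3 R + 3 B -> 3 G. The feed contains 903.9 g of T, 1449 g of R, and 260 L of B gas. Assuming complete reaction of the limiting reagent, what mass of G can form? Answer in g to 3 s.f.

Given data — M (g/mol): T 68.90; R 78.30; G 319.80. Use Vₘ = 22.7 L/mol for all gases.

n(T) = 903.9 / 68.90 = 13.12 mol
n(R) = 1449 / 78.30 = 18.51 mol
n(B) = 260.0 / 22.7 = 11.45 mol
n/ν for T = 13.12/3 = 4.373
n/ν for R = 18.51/3 = 6.170
n/ν for B = 11.45/3 = 3.817
Smallest n/ν is B → limiting reagent.
n(G) = (3/3) × 11.45 = 11.45 mol
mass = 11.45 × 319.80 = 3662 g

3660 g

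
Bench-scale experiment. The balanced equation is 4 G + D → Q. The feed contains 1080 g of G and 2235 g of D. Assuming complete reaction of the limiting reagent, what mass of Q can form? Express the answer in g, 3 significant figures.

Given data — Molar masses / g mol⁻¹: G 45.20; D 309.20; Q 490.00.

2930 g

n(G) = 1080 / 45.20 = 23.89 mol
n(D) = 2235 / 309.20 = 7.228 mol
n/ν for G = 23.89/4 = 5.973
n/ν for D = 7.228/1 = 7.228
Smallest n/ν is G → limiting reagent.
n(Q) = (1/4) × 23.89 = 5.973 mol
mass = 5.973 × 490.00 = 2927 g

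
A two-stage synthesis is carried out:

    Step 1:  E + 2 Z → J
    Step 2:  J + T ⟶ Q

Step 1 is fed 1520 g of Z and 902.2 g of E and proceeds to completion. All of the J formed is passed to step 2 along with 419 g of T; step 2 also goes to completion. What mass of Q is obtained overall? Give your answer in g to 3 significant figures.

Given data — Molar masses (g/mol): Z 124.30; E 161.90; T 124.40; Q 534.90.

1800 g

Step 1:
n(Z) = 1520 / 124.30 = 12.23 mol
n(E) = 902.2 / 161.90 = 5.573 mol
n/ν → Z: 6.115, E: 5.573; E is limiting.
n(J) produced = (1/1) × 5.573 = 5.573 mol
Step 2:
n(J) available = 5.573 mol
n(T) = 419.0 / 124.40 = 3.368 mol
n/ν → J: 5.573, T: 3.368; T is limiting.
n(Q) = (1/1) × 3.368 = 3.368 mol
mass = 3.368 × 534.90 = 1802 g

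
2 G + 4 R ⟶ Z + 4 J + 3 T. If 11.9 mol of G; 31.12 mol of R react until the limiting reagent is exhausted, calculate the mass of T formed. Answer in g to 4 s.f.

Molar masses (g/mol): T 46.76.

834.7 g

n(G) = 11.90 mol
n(R) = 31.12 mol
n/ν for G = 11.90/2 = 5.950
n/ν for R = 31.12/4 = 7.780
Smallest n/ν is G → limiting reagent.
n(T) = (3/2) × 11.90 = 17.85 mol
mass = 17.85 × 46.76 = 834.7 g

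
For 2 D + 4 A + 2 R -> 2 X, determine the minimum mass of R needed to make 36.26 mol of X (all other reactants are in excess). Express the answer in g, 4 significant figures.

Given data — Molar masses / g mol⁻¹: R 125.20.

n(X) = 36.26 mol
n(R) = (2/2) × 36.26 = 36.26 mol
mass = 36.26 × 125.20 = 4540 g

4540 g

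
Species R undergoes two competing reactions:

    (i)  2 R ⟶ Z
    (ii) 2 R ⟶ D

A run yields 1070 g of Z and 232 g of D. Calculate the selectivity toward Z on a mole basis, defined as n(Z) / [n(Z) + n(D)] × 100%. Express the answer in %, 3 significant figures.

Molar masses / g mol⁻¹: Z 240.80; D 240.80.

n(Z) = 1070 / 240.80 = 4.444 mol
n(D) = 232 / 240.80 = 0.9635 mol
selectivity = 4.444/(4.444+0.9635) × 100 = 82.18 %

82.2 %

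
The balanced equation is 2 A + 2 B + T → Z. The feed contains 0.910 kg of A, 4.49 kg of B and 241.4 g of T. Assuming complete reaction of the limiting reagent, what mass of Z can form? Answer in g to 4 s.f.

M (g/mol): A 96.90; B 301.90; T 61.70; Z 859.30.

3362 g

n(A) = 0.9100×1000 / 96.90 = 9.391 mol
n(B) = 4.490×1000 / 301.90 = 14.87 mol
n(T) = 241.4 / 61.70 = 3.912 mol
n/ν for A = 9.391/2 = 4.696
n/ν for B = 14.87/2 = 7.435
n/ν for T = 3.912/1 = 3.912
Smallest n/ν is T → limiting reagent.
n(Z) = (1/1) × 3.912 = 3.912 mol
mass = 3.912 × 859.30 = 3362 g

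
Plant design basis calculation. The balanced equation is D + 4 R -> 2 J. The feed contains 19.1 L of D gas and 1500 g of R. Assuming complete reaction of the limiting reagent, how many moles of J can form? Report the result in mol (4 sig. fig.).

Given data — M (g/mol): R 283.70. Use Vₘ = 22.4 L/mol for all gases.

n(D) = 19.10 / 22.4 = 0.8527 mol
n(R) = 1500 / 283.70 = 5.287 mol
n/ν for D = 0.8527/1 = 0.8527
n/ν for R = 5.287/4 = 1.322
Smallest n/ν is D → limiting reagent.
n(J) = (2/1) × 0.8527 = 1.705 mol

1.705 mol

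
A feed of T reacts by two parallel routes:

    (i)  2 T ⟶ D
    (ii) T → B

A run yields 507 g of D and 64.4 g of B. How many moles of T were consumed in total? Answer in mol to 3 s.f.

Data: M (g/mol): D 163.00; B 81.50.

7.01 mol

n(D) = 507 / 163.00 = 3.110 mol
n(B) = 64.4 / 81.50 = 0.7902 mol
n(T) via (i) = (2/1)×3.110 = 6.220 mol
n(T) via (ii) = (1/1)×0.7902 = 0.7902 mol
total n(T) = 6.220 + 0.7902 = 7.010 mol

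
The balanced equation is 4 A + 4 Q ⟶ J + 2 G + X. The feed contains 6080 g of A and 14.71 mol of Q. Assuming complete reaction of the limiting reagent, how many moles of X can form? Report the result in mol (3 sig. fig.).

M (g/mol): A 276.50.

n(A) = 6080 / 276.50 = 21.99 mol
n(Q) = 14.71 mol
n/ν for A = 21.99/4 = 5.498
n/ν for Q = 14.71/4 = 3.678
Smallest n/ν is Q → limiting reagent.
n(X) = (1/4) × 14.71 = 3.678 mol

3.68 mol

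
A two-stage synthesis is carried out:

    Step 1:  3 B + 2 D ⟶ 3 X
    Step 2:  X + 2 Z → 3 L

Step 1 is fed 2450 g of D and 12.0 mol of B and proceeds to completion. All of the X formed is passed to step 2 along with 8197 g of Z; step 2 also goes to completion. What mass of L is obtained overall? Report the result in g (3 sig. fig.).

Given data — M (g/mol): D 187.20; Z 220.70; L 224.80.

8090 g

Step 1:
n(D) = 2450 / 187.20 = 13.09 mol
n(B) = 12.00 mol
n/ν for D = 13.09/2 = 6.545
n/ν for B = 12.00/3 = 4.000
Smallest n/ν is B → limiting reagent.
n(X) produced = (3/3) × 12.00 = 12.00 mol
Step 2:
n(X) available = 12.00 mol
n(Z) = 8197 / 220.70 = 37.14 mol
n/ν for X = 12.00/1 = 12.00
n/ν for Z = 37.14/2 = 18.57
Smallest n/ν is X → limiting reagent.
n(L) = (3/1) × 12.00 = 36.00 mol
mass = 36.00 × 224.80 = 8093 g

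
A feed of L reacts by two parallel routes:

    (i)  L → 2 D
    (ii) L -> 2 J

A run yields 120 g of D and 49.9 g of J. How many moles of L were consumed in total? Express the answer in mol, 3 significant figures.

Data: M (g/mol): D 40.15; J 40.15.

2.12 mol

n(D) = 120 / 40.15 = 2.989 mol
n(J) = 49.9 / 40.15 = 1.243 mol
n(L) via (i) = (1/2)×2.989 = 1.495 mol
n(L) via (ii) = (1/2)×1.243 = 0.6215 mol
total n(L) = 1.495 + 0.6215 = 2.117 mol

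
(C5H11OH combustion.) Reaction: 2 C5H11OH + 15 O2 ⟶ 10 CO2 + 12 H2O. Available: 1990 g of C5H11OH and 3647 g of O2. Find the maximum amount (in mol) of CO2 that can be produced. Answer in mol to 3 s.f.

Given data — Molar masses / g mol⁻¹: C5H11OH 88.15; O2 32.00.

76.0 mol

n(C5H11OH) = 1990 / 88.15 = 22.58 mol
n(O2) = 3647 / 32.00 = 114.0 mol
n/ν → C5H11OH: 11.29, O2: 7.600; O2 is limiting.
n(CO2) = (10/15) × 114.0 = 76.00 mol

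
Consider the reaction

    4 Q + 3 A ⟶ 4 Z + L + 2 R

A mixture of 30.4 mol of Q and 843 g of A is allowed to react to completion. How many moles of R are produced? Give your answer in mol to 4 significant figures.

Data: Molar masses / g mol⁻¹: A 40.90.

n(Q) = 30.40 mol
n(A) = 843.0 / 40.90 = 20.61 mol
n/ν for Q = 30.40/4 = 7.600
n/ν for A = 20.61/3 = 6.870
Smallest n/ν is A → limiting reagent.
n(R) = (2/3) × 20.61 = 13.74 mol

13.74 mol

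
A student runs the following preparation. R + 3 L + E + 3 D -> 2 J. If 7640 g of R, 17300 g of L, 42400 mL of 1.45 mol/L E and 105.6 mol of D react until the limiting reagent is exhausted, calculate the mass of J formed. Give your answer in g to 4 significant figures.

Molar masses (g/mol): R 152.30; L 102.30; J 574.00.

n(R) = 7640 / 152.30 = 50.16 mol
n(L) = 17300 / 102.30 = 169.1 mol
n(E) = 1.45 × 42400/1000 = 61.48 mol
n(D) = 105.6 mol
n/ν → R: 50.16, L: 56.37, E: 61.48, D: 35.20; D is limiting.
n(J) = (2/3) × 105.6 = 70.40 mol
mass = 70.40 × 574.00 = 40410 g

40410 g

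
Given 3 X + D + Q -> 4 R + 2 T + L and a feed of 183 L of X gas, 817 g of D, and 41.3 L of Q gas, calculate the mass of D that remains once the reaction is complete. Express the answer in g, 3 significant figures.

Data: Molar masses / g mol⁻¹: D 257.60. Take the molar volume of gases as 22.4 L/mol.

n(X) = 183.0 / 22.4 = 8.170 mol
n(D) = 817.0 / 257.60 = 3.172 mol
n(Q) = 41.30 / 22.4 = 1.844 mol
n/ν for X = 8.170/3 = 2.723
n/ν for D = 3.172/1 = 3.172
n/ν for Q = 1.844/1 = 1.844
Smallest n/ν is Q → limiting reagent.
D consumed = (1/1) × 1.844 = 1.844 mol
D remaining = 3.172 − 1.844 = 1.328 mol
mass = 1.328 × 257.60 = 342.1 g

342 g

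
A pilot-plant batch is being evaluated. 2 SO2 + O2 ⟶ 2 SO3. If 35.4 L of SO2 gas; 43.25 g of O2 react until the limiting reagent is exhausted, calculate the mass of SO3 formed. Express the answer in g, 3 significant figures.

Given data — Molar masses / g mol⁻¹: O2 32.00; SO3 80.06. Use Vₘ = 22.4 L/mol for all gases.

127 g

n(SO2) = 35.40 / 22.4 = 1.580 mol
n(O2) = 43.25 / 32.00 = 1.352 mol
n/ν for SO2 = 1.580/2 = 0.7900
n/ν for O2 = 1.352/1 = 1.352
Smallest n/ν is SO2 → limiting reagent.
n(SO3) = (2/2) × 1.580 = 1.580 mol
mass = 1.580 × 80.06 = 126.5 g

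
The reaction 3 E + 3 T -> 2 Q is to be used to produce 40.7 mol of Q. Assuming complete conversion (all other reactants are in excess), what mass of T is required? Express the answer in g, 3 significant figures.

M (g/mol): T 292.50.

17900 g

n(Q) = 40.70 mol
n(T) = (3/2) × 40.70 = 61.05 mol
mass = 61.05 × 292.50 = 17860 g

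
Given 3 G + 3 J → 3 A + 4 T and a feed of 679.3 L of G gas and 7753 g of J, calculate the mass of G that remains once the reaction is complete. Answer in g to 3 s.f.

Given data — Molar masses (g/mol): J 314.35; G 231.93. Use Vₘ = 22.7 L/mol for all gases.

n(G) = 679.3 / 22.7 = 29.93 mol
n(J) = 7753 / 314.35 = 24.66 mol
n/ν for G = 29.93/3 = 9.977
n/ν for J = 24.66/3 = 8.220
Smallest n/ν is J → limiting reagent.
G consumed = (3/3) × 24.66 = 24.66 mol
G remaining = 29.93 − 24.66 = 5.270 mol
mass = 5.270 × 231.93 = 1222 g

1220 g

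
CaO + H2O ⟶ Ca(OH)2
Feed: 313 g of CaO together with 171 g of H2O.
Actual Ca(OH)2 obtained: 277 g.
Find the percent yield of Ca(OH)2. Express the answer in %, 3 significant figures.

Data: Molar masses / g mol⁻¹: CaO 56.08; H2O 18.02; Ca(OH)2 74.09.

n(CaO) = 313.0 / 56.08 = 5.581 mol
n(H2O) = 171.0 / 18.02 = 9.489 mol
n/ν → CaO: 5.581, H2O: 9.489; CaO is limiting.
theoretical n(Ca(OH)2) = (1/1) × 5.581 = 5.581 mol → 413.5 g
% yield = 277 / 413.5 × 100 = 66.99 %

67.0 %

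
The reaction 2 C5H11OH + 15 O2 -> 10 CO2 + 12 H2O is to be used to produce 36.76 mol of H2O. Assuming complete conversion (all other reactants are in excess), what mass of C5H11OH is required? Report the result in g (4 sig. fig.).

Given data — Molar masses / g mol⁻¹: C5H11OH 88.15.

540.1 g

n(H2O) = 36.76 mol
n(C5H11OH) = (2/12) × 36.76 = 6.127 mol
mass = 6.127 × 88.15 = 540.1 g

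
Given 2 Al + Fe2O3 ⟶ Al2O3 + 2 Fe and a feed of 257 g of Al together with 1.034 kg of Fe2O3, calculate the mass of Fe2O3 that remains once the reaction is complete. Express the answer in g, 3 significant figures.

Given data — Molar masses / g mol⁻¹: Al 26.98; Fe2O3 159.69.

n(Al) = 257.0 / 26.98 = 9.526 mol
n(Fe2O3) = 1.034×1000 / 159.69 = 6.475 mol
n/ν for Al = 9.526/2 = 4.763
n/ν for Fe2O3 = 6.475/1 = 6.475
Smallest n/ν is Al → limiting reagent.
Fe2O3 consumed = (1/2) × 9.526 = 4.763 mol
Fe2O3 remaining = 6.475 − 4.763 = 1.712 mol
mass = 1.712 × 159.69 = 273.4 g

273 g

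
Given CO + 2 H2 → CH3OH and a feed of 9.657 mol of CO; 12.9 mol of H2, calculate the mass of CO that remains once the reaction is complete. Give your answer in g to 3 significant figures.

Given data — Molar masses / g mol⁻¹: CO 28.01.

n(CO) = 9.657 mol
n(H2) = 12.90 mol
n/ν for CO = 9.657/1 = 9.657
n/ν for H2 = 12.90/2 = 6.450
Smallest n/ν is H2 → limiting reagent.
CO consumed = (1/2) × 12.90 = 6.450 mol
CO remaining = 9.657 − 6.450 = 3.207 mol
mass = 3.207 × 28.01 = 89.83 g

89.8 g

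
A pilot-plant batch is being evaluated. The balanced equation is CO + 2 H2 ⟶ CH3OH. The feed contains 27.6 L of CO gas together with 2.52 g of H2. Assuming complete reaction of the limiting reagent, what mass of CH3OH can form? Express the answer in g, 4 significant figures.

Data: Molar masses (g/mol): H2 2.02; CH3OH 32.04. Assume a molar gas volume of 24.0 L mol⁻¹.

n(CO) = 27.60 / 24.0 = 1.150 mol
n(H2) = 2.520 / 2.02 = 1.248 mol
n/ν → CO: 1.150, H2: 0.6240; H2 is limiting.
n(CH3OH) = (1/2) × 1.248 = 0.6240 mol
mass = 0.6240 × 32.04 = 19.99 g

19.99 g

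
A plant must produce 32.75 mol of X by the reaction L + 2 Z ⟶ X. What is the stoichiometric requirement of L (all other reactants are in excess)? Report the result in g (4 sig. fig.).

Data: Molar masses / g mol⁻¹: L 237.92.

7792 g

n(X) = 32.75 mol
n(L) = (1/1) × 32.75 = 32.75 mol
mass = 32.75 × 237.92 = 7792 g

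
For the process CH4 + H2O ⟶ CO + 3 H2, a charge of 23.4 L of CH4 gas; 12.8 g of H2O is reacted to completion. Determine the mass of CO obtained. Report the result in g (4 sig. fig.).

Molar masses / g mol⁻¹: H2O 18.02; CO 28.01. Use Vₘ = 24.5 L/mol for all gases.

19.90 g

n(CH4) = 23.40 / 24.5 = 0.9551 mol
n(H2O) = 12.80 / 18.02 = 0.7103 mol
n/ν → CH4: 0.9551, H2O: 0.7103; H2O is limiting.
n(CO) = (1/1) × 0.7103 = 0.7103 mol
mass = 0.7103 × 28.01 = 19.90 g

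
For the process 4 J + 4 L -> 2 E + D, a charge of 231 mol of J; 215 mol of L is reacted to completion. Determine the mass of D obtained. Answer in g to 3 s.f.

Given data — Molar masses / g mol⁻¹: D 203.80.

n(J) = 231.0 mol
n(L) = 215.0 mol
n/ν for J = 231.0/4 = 57.75
n/ν for L = 215.0/4 = 53.75
Smallest n/ν is L → limiting reagent.
n(D) = (1/4) × 215.0 = 53.75 mol
mass = 53.75 × 203.80 = 10950 g

11000 g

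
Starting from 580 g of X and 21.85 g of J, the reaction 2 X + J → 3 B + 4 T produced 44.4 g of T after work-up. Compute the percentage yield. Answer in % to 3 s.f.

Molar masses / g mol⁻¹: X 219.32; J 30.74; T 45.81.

n(X) = 580.0 / 219.32 = 2.645 mol
n(J) = 21.85 / 30.74 = 0.7108 mol
n/ν for X = 2.645/2 = 1.323
n/ν for J = 0.7108/1 = 0.7108
Smallest n/ν is J → limiting reagent.
theoretical n(T) = (4/1) × 0.7108 = 2.843 mol → 130.2 g
% yield = 44.4 / 130.2 × 100 = 34.10 %

34.1 %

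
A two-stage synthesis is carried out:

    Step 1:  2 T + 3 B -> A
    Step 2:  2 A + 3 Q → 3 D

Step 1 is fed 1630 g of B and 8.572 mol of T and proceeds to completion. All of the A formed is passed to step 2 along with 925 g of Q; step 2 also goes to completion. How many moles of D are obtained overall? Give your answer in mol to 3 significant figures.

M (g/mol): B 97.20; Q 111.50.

6.43 mol

Step 1:
n(B) = 1630 / 97.20 = 16.77 mol
n(T) = 8.572 mol
n/ν for B = 16.77/3 = 5.590
n/ν for T = 8.572/2 = 4.286
Smallest n/ν is T → limiting reagent.
n(A) produced = (1/2) × 8.572 = 4.286 mol
Step 2:
n(A) available = 4.286 mol
n(Q) = 925.0 / 111.50 = 8.296 mol
n/ν for A = 4.286/2 = 2.143
n/ν for Q = 8.296/3 = 2.765
Smallest n/ν is A → limiting reagent.
n(D) = (3/2) × 4.286 = 6.429 mol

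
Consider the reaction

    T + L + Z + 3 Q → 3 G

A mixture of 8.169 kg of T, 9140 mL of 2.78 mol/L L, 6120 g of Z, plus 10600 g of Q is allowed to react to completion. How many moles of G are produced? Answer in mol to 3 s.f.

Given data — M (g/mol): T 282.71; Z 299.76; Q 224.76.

n(T) = 8.169×1000 / 282.71 = 28.90 mol
n(L) = 2.78 × 9140/1000 = 25.41 mol
n(Z) = 6120 / 299.76 = 20.42 mol
n(Q) = 10600 / 224.76 = 47.16 mol
n/ν for T = 28.90/1 = 28.90
n/ν for L = 25.41/1 = 25.41
n/ν for Z = 20.42/1 = 20.42
n/ν for Q = 47.16/3 = 15.72
Smallest n/ν is Q → limiting reagent.
n(G) = (3/3) × 47.16 = 47.16 mol

47.2 mol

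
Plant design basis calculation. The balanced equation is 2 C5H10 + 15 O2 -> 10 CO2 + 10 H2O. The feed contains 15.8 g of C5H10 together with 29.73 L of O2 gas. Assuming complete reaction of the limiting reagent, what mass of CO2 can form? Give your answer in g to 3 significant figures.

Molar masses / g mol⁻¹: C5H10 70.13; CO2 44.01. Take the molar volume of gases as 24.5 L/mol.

35.6 g

n(C5H10) = 15.80 / 70.13 = 0.2253 mol
n(O2) = 29.73 / 24.5 = 1.213 mol
n/ν for C5H10 = 0.2253/2 = 0.1127
n/ν for O2 = 1.213/15 = 0.08087
Smallest n/ν is O2 → limiting reagent.
n(CO2) = (10/15) × 1.213 = 0.8087 mol
mass = 0.8087 × 44.01 = 35.59 g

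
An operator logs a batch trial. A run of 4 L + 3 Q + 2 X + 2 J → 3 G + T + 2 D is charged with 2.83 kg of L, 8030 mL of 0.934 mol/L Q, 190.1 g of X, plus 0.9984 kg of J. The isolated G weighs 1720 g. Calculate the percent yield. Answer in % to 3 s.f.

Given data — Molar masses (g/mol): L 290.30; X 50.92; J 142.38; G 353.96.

n(L) = 2.830×1000 / 290.30 = 9.749 mol
n(Q) = 0.934 × 8030/1000 = 7.500 mol
n(X) = 190.1 / 50.92 = 3.733 mol
n(J) = 0.9984×1000 / 142.38 = 7.012 mol
n/ν for L = 9.749/4 = 2.437
n/ν for Q = 7.500/3 = 2.500
n/ν for X = 3.733/2 = 1.867
n/ν for J = 7.012/2 = 3.506
Smallest n/ν is X → limiting reagent.
theoretical n(G) = (3/2) × 3.733 = 5.600 mol → 1982 g
% yield = 1720 / 1982 × 100 = 86.78 %

86.8 %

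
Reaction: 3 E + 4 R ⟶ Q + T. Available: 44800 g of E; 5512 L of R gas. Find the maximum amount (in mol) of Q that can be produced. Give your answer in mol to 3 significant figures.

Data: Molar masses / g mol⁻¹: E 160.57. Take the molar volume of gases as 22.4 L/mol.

n(E) = 44800 / 160.57 = 279.0 mol
n(R) = 5512 / 22.4 = 246.1 mol
n/ν → E: 93.00, R: 61.53; R is limiting.
n(Q) = (1/4) × 246.1 = 61.53 mol

61.5 mol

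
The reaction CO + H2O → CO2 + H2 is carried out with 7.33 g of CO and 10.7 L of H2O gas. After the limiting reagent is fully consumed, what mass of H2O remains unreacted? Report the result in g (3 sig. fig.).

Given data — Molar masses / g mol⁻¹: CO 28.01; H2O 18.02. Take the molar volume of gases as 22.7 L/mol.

n(CO) = 7.330 / 28.01 = 0.2617 mol
n(H2O) = 10.70 / 22.7 = 0.4714 mol
n/ν for CO = 0.2617/1 = 0.2617
n/ν for H2O = 0.4714/1 = 0.4714
Smallest n/ν is CO → limiting reagent.
H2O consumed = (1/1) × 0.2617 = 0.2617 mol
H2O remaining = 0.4714 − 0.2617 = 0.2097 mol
mass = 0.2097 × 18.02 = 3.779 g

3.78 g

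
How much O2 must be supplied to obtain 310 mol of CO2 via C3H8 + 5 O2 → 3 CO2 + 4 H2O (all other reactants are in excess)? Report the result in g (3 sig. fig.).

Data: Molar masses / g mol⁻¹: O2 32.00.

n(CO2) = 310.0 mol
n(O2) = (5/3) × 310.0 = 516.7 mol
mass = 516.7 × 32.00 = 16530 g

16500 g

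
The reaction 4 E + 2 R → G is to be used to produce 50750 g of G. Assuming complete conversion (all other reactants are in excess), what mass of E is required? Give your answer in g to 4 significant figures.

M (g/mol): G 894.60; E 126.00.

28590 g

n(G) = 50750 / 894.60 = 56.73 mol
n(E) = (4/1) × 56.73 = 226.9 mol
mass = 226.9 × 126.00 = 28590 g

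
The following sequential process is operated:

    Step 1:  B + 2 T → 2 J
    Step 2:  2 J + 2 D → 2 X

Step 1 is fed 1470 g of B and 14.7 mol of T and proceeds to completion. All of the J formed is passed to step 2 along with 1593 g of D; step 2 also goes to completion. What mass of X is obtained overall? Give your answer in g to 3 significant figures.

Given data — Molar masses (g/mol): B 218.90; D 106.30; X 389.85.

Step 1:
n(B) = 1470 / 218.90 = 6.715 mol
n(T) = 14.70 mol
n/ν → B: 6.715, T: 7.350; B is limiting.
n(J) produced = (2/1) × 6.715 = 13.43 mol
Step 2:
n(J) available = 13.43 mol
n(D) = 1593 / 106.30 = 14.99 mol
n/ν → J: 6.715, D: 7.495; J is limiting.
n(X) = (2/2) × 13.43 = 13.43 mol
mass = 13.43 × 389.85 = 5236 g

5240 g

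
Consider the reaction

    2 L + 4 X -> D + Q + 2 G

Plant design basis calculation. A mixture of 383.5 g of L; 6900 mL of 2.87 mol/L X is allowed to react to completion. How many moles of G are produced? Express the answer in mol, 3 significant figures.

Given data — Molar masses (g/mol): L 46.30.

n(L) = 383.5 / 46.30 = 8.283 mol
n(X) = 2.87 × 6900/1000 = 19.80 mol
n/ν for L = 8.283/2 = 4.142
n/ν for X = 19.80/4 = 4.950
Smallest n/ν is L → limiting reagent.
n(G) = (2/2) × 8.283 = 8.283 mol

8.28 mol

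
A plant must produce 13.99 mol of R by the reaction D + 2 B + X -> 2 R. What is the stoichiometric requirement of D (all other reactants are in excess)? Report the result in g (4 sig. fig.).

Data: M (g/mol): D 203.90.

1426 g

n(R) = 13.99 mol
n(D) = (1/2) × 13.99 = 6.995 mol
mass = 6.995 × 203.90 = 1426 g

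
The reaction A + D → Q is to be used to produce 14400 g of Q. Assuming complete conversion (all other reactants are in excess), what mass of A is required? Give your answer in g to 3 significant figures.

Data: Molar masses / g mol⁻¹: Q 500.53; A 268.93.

n(Q) = 14400 / 500.53 = 28.77 mol
n(A) = (1/1) × 28.77 = 28.77 mol
mass = 28.77 × 268.93 = 7737 g

7740 g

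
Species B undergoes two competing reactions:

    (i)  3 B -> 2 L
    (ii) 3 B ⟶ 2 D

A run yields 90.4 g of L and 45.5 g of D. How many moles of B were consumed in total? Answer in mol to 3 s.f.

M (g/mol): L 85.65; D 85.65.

2.38 mol

n(L) = 90.4 / 85.65 = 1.055 mol
n(D) = 45.5 / 85.65 = 0.5312 mol
n(B) via (i) = (3/2)×1.055 = 1.583 mol
n(B) via (ii) = (3/2)×0.5312 = 0.7968 mol
total n(B) = 1.583 + 0.7968 = 2.380 mol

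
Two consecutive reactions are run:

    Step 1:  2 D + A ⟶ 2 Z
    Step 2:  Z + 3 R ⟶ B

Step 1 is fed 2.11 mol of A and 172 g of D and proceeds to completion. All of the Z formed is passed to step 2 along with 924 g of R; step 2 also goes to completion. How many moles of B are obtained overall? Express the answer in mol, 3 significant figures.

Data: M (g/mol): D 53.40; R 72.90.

Step 1:
n(A) = 2.110 mol
n(D) = 172.0 / 53.40 = 3.221 mol
n/ν → A: 2.110, D: 1.611; D is limiting.
n(Z) produced = (2/2) × 3.221 = 3.221 mol
Step 2:
n(Z) available = 3.221 mol
n(R) = 924.0 / 72.90 = 12.67 mol
n/ν → Z: 3.221, R: 4.223; Z is limiting.
n(B) = (1/1) × 3.221 = 3.221 mol

3.22 mol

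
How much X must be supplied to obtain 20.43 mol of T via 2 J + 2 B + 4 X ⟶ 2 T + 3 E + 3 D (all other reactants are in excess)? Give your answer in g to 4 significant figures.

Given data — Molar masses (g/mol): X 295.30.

12070 g

n(T) = 20.43 mol
n(X) = (4/2) × 20.43 = 40.86 mol
mass = 40.86 × 295.30 = 12070 g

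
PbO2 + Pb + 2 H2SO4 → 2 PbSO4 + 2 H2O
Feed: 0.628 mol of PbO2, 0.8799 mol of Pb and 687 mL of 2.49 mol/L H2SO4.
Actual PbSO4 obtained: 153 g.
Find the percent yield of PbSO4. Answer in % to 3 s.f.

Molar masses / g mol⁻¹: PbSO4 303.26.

40.2 %

n(PbO2) = 0.6280 mol
n(Pb) = 0.8799 mol
n(H2SO4) = 2.49 × 687.0/1000 = 1.711 mol
n/ν for PbO2 = 0.6280/1 = 0.6280
n/ν for Pb = 0.8799/1 = 0.8799
n/ν for H2SO4 = 1.711/2 = 0.8555
Smallest n/ν is PbO2 → limiting reagent.
theoretical n(PbSO4) = (2/1) × 0.6280 = 1.256 mol → 380.9 g
% yield = 153 / 380.9 × 100 = 40.17 %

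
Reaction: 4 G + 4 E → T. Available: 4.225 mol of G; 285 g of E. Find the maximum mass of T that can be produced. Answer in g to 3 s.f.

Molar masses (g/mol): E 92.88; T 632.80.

485 g

n(G) = 4.225 mol
n(E) = 285.0 / 92.88 = 3.068 mol
n/ν for G = 4.225/4 = 1.056
n/ν for E = 3.068/4 = 0.7670
Smallest n/ν is E → limiting reagent.
n(T) = (1/4) × 3.068 = 0.7670 mol
mass = 0.7670 × 632.80 = 485.4 g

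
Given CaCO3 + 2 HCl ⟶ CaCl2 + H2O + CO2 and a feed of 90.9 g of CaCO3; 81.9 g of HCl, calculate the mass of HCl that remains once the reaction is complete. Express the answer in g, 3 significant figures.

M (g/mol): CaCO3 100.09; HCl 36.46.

n(CaCO3) = 90.90 / 100.09 = 0.9082 mol
n(HCl) = 81.90 / 36.46 = 2.246 mol
n/ν for CaCO3 = 0.9082/1 = 0.9082
n/ν for HCl = 2.246/2 = 1.123
Smallest n/ν is CaCO3 → limiting reagent.
HCl consumed = (2/1) × 0.9082 = 1.816 mol
HCl remaining = 2.246 − 1.816 = 0.4300 mol
mass = 0.4300 × 36.46 = 15.68 g

15.7 g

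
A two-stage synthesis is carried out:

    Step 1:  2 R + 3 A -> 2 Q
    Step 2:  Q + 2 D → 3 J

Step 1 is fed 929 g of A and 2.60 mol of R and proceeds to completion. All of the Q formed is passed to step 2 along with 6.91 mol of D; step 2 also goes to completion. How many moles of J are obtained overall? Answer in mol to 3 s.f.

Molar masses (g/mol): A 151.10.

7.80 mol

Step 1:
n(A) = 929.0 / 151.10 = 6.148 mol
n(R) = 2.600 mol
n/ν for A = 6.148/3 = 2.049
n/ν for R = 2.600/2 = 1.300
Smallest n/ν is R → limiting reagent.
n(Q) produced = (2/2) × 2.600 = 2.600 mol
Step 2:
n(Q) available = 2.600 mol
n(D) = 6.910 mol
n/ν for Q = 2.600/1 = 2.600
n/ν for D = 6.910/2 = 3.455
Smallest n/ν is Q → limiting reagent.
n(J) = (3/1) × 2.600 = 7.800 mol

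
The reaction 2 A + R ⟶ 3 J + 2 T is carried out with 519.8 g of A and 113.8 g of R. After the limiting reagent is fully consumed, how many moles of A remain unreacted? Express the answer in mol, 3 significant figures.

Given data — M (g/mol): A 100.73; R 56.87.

n(A) = 519.8 / 100.73 = 5.160 mol
n(R) = 113.8 / 56.87 = 2.001 mol
n/ν for A = 5.160/2 = 2.580
n/ν for R = 2.001/1 = 2.001
Smallest n/ν is R → limiting reagent.
A consumed = (2/1) × 2.001 = 4.002 mol
A remaining = 5.160 − 4.002 = 1.158 mol

1.16 mol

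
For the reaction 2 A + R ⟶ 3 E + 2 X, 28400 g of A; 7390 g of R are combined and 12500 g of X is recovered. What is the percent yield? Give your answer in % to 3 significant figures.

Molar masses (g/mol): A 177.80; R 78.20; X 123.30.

63.5 %

n(A) = 28400 / 177.80 = 159.7 mol
n(R) = 7390 / 78.20 = 94.50 mol
n/ν for A = 159.7/2 = 79.85
n/ν for R = 94.50/1 = 94.50
Smallest n/ν is A → limiting reagent.
theoretical n(X) = (2/2) × 159.7 = 159.7 mol → 19690 g
% yield = 12500 / 19690 × 100 = 63.48 %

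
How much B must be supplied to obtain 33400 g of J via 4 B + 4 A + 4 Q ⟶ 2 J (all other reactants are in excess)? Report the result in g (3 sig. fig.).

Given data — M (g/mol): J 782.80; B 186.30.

15900 g

n(J) = 33400 / 782.80 = 42.67 mol
n(B) = (4/2) × 42.67 = 85.34 mol
mass = 85.34 × 186.30 = 15900 g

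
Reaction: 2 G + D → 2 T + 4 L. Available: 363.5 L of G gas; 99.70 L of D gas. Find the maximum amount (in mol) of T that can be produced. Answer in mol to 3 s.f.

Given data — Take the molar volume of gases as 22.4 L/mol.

8.90 mol

n(G) = 363.5 / 22.4 = 16.23 mol
n(D) = 99.70 / 22.4 = 4.451 mol
n/ν for G = 16.23/2 = 8.115
n/ν for D = 4.451/1 = 4.451
Smallest n/ν is D → limiting reagent.
n(T) = (2/1) × 4.451 = 8.902 mol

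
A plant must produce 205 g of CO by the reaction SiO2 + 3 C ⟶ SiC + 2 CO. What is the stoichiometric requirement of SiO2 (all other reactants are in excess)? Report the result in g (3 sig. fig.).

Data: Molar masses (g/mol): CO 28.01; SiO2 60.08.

220 g

n(CO) = 205 / 28.01 = 7.319 mol
n(SiO2) = (1/2) × 7.319 = 3.660 mol
mass = 3.660 × 60.08 = 219.9 g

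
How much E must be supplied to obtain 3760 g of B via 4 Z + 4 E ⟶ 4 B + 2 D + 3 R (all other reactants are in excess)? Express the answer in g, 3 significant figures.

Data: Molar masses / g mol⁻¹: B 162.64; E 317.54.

7340 g

n(B) = 3760 / 162.64 = 23.12 mol
n(E) = (4/4) × 23.12 = 23.12 mol
mass = 23.12 × 317.54 = 7342 g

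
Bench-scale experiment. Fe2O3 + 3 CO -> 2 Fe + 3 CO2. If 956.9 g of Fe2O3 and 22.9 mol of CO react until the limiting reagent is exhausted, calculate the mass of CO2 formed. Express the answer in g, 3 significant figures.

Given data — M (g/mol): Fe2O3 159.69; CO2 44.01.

n(Fe2O3) = 956.9 / 159.69 = 5.992 mol
n(CO) = 22.90 mol
n/ν for Fe2O3 = 5.992/1 = 5.992
n/ν for CO = 22.90/3 = 7.633
Smallest n/ν is Fe2O3 → limiting reagent.
n(CO2) = (3/1) × 5.992 = 17.98 mol
mass = 17.98 × 44.01 = 791.3 g

791 g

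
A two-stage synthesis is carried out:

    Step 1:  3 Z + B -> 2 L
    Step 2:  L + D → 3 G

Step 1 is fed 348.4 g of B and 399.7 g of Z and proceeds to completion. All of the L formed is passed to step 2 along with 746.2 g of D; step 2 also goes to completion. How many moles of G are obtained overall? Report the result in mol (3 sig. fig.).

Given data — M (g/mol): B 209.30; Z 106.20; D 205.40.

7.53 mol

Step 1:
n(B) = 348.4 / 209.30 = 1.665 mol
n(Z) = 399.7 / 106.20 = 3.764 mol
n/ν for B = 1.665/1 = 1.665
n/ν for Z = 3.764/3 = 1.255
Smallest n/ν is Z → limiting reagent.
n(L) produced = (2/3) × 3.764 = 2.509 mol
Step 2:
n(L) available = 2.509 mol
n(D) = 746.2 / 205.40 = 3.633 mol
n/ν for L = 2.509/1 = 2.509
n/ν for D = 3.633/1 = 3.633
Smallest n/ν is L → limiting reagent.
n(G) = (3/1) × 2.509 = 7.527 mol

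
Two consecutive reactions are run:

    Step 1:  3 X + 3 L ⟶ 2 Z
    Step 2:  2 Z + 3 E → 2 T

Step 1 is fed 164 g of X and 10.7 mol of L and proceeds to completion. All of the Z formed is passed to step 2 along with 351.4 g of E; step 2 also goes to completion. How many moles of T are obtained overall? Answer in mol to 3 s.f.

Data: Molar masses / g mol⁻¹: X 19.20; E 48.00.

Step 1:
n(X) = 164.0 / 19.20 = 8.542 mol
n(L) = 10.70 mol
n/ν → X: 2.847, L: 3.567; X is limiting.
n(Z) produced = (2/3) × 8.542 = 5.695 mol
Step 2:
n(Z) available = 5.695 mol
n(E) = 351.4 / 48.00 = 7.321 mol
n/ν → Z: 2.848, E: 2.440; E is limiting.
n(T) = (2/3) × 7.321 = 4.881 mol

4.88 mol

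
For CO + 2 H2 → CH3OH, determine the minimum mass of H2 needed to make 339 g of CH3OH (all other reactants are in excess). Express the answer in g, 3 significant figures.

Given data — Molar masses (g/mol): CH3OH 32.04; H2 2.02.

n(CH3OH) = 339 / 32.04 = 10.58 mol
n(H2) = (2/1) × 10.58 = 21.16 mol
mass = 21.16 × 2.02 = 42.74 g

42.7 g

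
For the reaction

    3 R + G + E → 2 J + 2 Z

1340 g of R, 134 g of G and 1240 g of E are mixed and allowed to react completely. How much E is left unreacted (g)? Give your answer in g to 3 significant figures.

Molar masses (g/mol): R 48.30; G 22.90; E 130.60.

n(R) = 1340 / 48.30 = 27.74 mol
n(G) = 134.0 / 22.90 = 5.852 mol
n(E) = 1240 / 130.60 = 9.495 mol
n/ν for R = 27.74/3 = 9.247
n/ν for G = 5.852/1 = 5.852
n/ν for E = 9.495/1 = 9.495
Smallest n/ν is G → limiting reagent.
E consumed = (1/1) × 5.852 = 5.852 mol
E remaining = 9.495 − 5.852 = 3.643 mol
mass = 3.643 × 130.60 = 475.8 g

476 g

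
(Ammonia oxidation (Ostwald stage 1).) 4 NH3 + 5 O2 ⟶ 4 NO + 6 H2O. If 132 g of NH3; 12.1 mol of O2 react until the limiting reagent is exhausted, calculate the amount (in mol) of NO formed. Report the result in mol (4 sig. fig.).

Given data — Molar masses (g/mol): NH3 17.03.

n(NH3) = 132.0 / 17.03 = 7.751 mol
n(O2) = 12.10 mol
n/ν for NH3 = 7.751/4 = 1.938
n/ν for O2 = 12.10/5 = 2.420
Smallest n/ν is NH3 → limiting reagent.
n(NO) = (4/4) × 7.751 = 7.751 mol

7.751 mol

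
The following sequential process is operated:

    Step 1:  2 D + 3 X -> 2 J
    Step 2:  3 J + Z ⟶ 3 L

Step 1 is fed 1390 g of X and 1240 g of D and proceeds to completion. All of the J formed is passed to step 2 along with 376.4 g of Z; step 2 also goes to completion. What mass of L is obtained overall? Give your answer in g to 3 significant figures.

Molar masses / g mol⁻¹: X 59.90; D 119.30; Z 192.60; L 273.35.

Step 1:
n(X) = 1390 / 59.90 = 23.21 mol
n(D) = 1240 / 119.30 = 10.39 mol
n/ν → X: 7.737, D: 5.195; D is limiting.
n(J) produced = (2/2) × 10.39 = 10.39 mol
Step 2:
n(J) available = 10.39 mol
n(Z) = 376.4 / 192.60 = 1.954 mol
n/ν → J: 3.463, Z: 1.954; Z is limiting.
n(L) = (3/1) × 1.954 = 5.862 mol
mass = 5.862 × 273.35 = 1602 g

1600 g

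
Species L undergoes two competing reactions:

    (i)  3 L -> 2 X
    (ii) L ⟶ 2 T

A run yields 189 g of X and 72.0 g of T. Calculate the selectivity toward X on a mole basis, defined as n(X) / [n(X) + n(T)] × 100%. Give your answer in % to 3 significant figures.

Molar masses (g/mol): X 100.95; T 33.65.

46.7 %

n(X) = 189 / 100.95 = 1.872 mol
n(T) = 72.0 / 33.65 = 2.140 mol
selectivity = 1.872/(1.872+2.140) × 100 = 46.66 %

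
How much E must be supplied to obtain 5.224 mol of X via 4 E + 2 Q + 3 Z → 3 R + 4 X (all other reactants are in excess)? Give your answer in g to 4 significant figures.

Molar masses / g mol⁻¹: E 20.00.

104.5 g

n(X) = 5.224 mol
n(E) = (4/4) × 5.224 = 5.224 mol
mass = 5.224 × 20.00 = 104.5 g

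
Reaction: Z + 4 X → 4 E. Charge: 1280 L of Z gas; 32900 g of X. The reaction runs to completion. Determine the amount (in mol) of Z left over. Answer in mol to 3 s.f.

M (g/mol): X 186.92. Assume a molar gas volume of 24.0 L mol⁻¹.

9.33 mol

n(Z) = 1280 / 24.0 = 53.33 mol
n(X) = 32900 / 186.92 = 176.0 mol
n/ν for Z = 53.33/1 = 53.33
n/ν for X = 176.0/4 = 44.00
Smallest n/ν is X → limiting reagent.
Z consumed = (1/4) × 176.0 = 44.00 mol
Z remaining = 53.33 − 44.00 = 9.330 mol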